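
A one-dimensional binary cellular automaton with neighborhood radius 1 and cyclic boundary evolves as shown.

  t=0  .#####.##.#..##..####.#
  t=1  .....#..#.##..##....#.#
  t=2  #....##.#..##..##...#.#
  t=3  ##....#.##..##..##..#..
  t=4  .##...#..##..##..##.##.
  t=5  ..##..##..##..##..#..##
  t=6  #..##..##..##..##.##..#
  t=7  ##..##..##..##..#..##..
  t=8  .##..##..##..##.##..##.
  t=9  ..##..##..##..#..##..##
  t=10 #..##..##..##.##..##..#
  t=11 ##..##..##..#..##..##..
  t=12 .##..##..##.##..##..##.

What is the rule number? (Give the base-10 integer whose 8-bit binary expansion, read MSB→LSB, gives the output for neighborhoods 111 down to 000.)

84

  ###|.  b7=0 t=0,i=2
  ##.|#  b6=1 t=0,i=5
  #.#|.  b5=0 t=0,i=0
  #..|#  b4=1 t=0,i=11
  .##|.  b3=0 t=0,i=1
  .#.|#  b2=1 t=0,i=10
  ..#|.  b1=0 t=0,i=12
  ...|.  b0=0 t=1,i=1
  bits 01010100 = 84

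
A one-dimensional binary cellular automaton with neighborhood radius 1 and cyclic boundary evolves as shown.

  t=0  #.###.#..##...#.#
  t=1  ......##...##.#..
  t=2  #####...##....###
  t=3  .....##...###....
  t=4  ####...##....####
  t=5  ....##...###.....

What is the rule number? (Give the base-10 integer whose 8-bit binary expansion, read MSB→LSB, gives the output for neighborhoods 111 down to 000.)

  [7] ### => .  t=0,i=3
  [6] ##. => .  t=0,i=0
  [5] #.# => .  t=0,i=1
  [4] #.. => #  t=0,i=7
  [3] .## => .  t=0,i=2
  [2] .#. => #  t=0,i=6
  [1] ..# => .  t=0,i=8
  [0] ... => #  t=0,i=12
  bits 00010101 = 21

21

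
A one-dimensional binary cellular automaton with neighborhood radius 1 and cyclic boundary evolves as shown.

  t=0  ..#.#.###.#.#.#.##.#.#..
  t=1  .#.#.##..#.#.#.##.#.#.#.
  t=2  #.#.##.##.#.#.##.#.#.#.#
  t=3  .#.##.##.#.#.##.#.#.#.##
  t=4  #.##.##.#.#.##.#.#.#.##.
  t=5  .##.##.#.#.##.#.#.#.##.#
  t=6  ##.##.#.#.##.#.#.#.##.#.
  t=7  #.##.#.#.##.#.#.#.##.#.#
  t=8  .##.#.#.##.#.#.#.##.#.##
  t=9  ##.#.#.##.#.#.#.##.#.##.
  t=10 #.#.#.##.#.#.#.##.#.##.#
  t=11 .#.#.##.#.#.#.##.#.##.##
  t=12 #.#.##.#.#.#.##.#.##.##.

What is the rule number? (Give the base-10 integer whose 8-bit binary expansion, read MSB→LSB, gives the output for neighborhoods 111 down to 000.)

  ###|.  b7=0 t=0,i=7
  ##.|.  b6=0 t=0,i=8
  #.#|#  b5=1 t=0,i=3
  #..|#  b4=1 t=0,i=22
  .##|#  b3=1 t=0,i=6
  .#.|.  b2=0 t=0,i=2
  ..#|#  b1=1 t=0,i=1
  ...|.  b0=0 t=0,i=0
  bits 00111010 = 58

58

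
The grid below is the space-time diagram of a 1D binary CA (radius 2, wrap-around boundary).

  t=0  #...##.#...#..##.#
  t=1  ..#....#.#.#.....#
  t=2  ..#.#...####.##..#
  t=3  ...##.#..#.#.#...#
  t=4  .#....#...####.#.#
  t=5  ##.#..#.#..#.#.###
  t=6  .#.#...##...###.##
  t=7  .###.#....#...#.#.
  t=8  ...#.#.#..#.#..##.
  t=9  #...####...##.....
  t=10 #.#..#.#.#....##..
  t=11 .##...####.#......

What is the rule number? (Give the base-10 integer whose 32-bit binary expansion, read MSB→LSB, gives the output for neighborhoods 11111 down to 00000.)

2960362513

  ##### -> #   bit 31 = 1  t=5,i=17
  ####. -> .   bit 30 = 0  t=2,i=10
  ###.# -> #   bit 29 = 1  t=2,i=11
  ###.. -> #   bit 28 = 1  t=9,i=7
  ##.## -> .   bit 27 = 0  t=0,i=16
  ##.#. -> .   bit 26 = 0  t=0,i=6
  ##..# -> .   bit 25 = 0  t=2,i=15
  ##... -> .   bit 24 = 0  t=0,i=1
  #.### -> .   bit 23 = 0  t=5,i=15
  #.##. -> #   bit 22 = 1  t=0,i=17
  #.#.# -> #   bit 21 = 1  t=1,i=9
  #.#.. -> #   bit 20 = 1  t=0,i=7
  #..## -> .   bit 19 = 0  t=0,i=13
  #..#. -> .   bit 18 = 0  t=1,i=1
  #...# -> #   bit 17 = 1  t=0,i=2
  #.... -> #   bit 16 = 1  t=1,i=4
  .#### -> #   bit 15 = 1  t=2,i=9
  .###. -> .   bit 14 = 0  t=6,i=13
  .##.# -> .   bit 13 = 0  t=0,i=5
  .##.. -> .   bit 12 = 0  t=0,i=0
  .#.## -> #   bit 11 = 1  t=5,i=14
  .#.#. -> #   bit 10 = 1  t=1,i=8
  .#..# -> .   bit 9 = 0  t=0,i=12
  .#... -> .   bit 8 = 0  t=0,i=8
  ..### -> .   bit 7 = 0  t=2,i=8
  ..##. -> .   bit 6 = 0  t=0,i=4
  ..#.# -> .   bit 5 = 0  t=1,i=7
  ..#.. -> #   bit 4 = 1  t=0,i=11
  ...## -> .   bit 3 = 0  t=0,i=3
  ...#. -> .   bit 2 = 0  t=0,i=10
  ....# -> .   bit 1 = 0  t=1,i=5
  ..... -> #   bit 0 = 1  t=1,i=14
  bits 10110000011100111000110000010001 = 2960362513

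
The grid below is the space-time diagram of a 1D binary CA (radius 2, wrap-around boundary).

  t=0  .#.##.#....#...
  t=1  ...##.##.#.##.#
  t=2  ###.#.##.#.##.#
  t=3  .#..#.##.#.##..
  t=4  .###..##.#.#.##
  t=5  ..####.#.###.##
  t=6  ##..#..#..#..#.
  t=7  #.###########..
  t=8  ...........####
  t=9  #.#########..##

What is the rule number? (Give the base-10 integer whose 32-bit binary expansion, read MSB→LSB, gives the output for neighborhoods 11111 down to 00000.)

1400792859

  [31] ##### => .  t=7,i=4
  [30] ####. => #  t=2,i=1
  [29] ###.# => .  t=2,i=2
  [28] ###.. => #  t=4,i=3
  [27] ##.## => .  t=1,i=5
  [26] ##.#. => .  t=0,i=5
  [25] ##..# => #  t=4,i=4
  [24] ##... => #  t=3,i=13
  [23] #.### => .  t=2,i=14
  [22] #.##. => #  t=0,i=3
  [21] #.#.# => #  t=1,i=9
  [20] #.#.. => #  t=0,i=6
  [19] #..## => #  t=4,i=5
  [18] #..#. => #  t=3,i=3
  [17] #...# => #  t=1,i=1
  [16] #.... => .  t=0,i=8
  [15] .#### => .  t=2,i=0
  [14] .###. => #  t=4,i=2
  [13] .##.# => #  t=0,i=4
  [12] .##.. => .  t=3,i=12
  [11] .#.## => .  t=0,i=2
  [10] .#.#. => #  t=4,i=10
  [9] .#..# => #  t=3,i=2
  [8] .#... => #  t=0,i=7
  [7] ..### => .  t=5,i=2
  [6] ..##. => .  t=1,i=3
  [5] ..#.# => .  t=0,i=1
  [4] ..#.. => #  t=0,i=11
  [3] ...## => #  t=1,i=2
  [2] ...#. => .  t=0,i=0
  [1] ....# => #  t=0,i=9
  [0] ..... => #  t=8,i=2
  bits 01010011011111100110011100011011 = 1400792859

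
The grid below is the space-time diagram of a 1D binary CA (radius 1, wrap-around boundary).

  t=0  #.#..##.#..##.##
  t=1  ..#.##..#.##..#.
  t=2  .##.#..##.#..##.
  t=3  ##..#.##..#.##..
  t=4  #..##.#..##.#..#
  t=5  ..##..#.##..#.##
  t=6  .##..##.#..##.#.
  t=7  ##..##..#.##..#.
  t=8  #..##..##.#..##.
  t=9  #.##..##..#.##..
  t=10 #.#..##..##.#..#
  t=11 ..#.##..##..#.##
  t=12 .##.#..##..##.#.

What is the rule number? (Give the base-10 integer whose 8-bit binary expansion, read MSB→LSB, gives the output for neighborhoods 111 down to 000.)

14

  nb ###: next=.  (t=0,i=15, bit7=0)
  nb ##.: next=.  (t=0,i=0, bit6=0)
  nb #.#: next=.  (t=0,i=1, bit5=0)
  nb #..: next=.  (t=0,i=3, bit4=0)
  nb .##: next=#  (t=0,i=5, bit3=1)
  nb .#.: next=#  (t=0,i=2, bit2=1)
  nb ..#: next=#  (t=0,i=4, bit1=1)
  nb ...: next=.  (t=1,i=0, bit0=0)
  bits 00001110 = 14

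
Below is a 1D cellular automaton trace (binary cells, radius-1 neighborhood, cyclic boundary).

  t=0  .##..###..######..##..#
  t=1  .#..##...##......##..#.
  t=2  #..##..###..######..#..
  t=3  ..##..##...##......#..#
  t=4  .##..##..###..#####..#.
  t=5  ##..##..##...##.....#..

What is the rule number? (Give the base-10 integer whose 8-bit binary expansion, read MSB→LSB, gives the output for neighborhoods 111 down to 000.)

  ###|.  b7=0 t=0,i=6
  ##.|.  b6=0 t=0,i=2
  #.#|.  b5=0 t=0,i=0
  #..|.  b4=0 t=0,i=3
  .##|#  b3=1 t=0,i=1
  .#.|.  b2=0 t=0,i=22
  ..#|#  b1=1 t=0,i=4
  ...|#  b0=1 t=1,i=7
  bits 00001011 = 11

11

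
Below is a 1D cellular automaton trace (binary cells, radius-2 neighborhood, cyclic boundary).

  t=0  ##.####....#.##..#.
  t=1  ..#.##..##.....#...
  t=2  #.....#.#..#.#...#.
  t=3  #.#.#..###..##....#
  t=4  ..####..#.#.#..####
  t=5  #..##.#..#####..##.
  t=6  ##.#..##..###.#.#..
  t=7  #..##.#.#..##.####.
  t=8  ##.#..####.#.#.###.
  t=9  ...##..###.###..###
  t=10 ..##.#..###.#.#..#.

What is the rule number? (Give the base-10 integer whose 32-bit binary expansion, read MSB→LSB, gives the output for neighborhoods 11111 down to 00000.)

3929130570

  nb #####: next=#  (t=5,i=11, bit31=1)
  nb ####.: next=#  (t=0,i=5, bit30=1)
  nb ###.#: next=#  (t=6,i=12, bit29=1)
  nb ###..: next=.  (t=0,i=6, bit28=0)
  nb ##.##: next=#  (t=0,i=2, bit27=1)
  nb ##.#.: next=.  (t=3,i=1, bit26=0)
  nb ##..#: next=#  (t=0,i=15, bit25=1)
  nb ##...: next=.  (t=0,i=7, bit24=0)
  nb #.###: next=.  (t=0,i=3, bit23=0)
  nb #.##.: next=.  (t=0,i=0, bit22=0)
  nb #.#.#: next=#  (t=3,i=2, bit21=1)
  nb #.#..: next=#  (t=2,i=0, bit20=1)
  nb #..##: next=.  (t=1,i=7, bit19=0)
  nb #..#.: next=.  (t=0,i=16, bit18=0)
  nb #...#: next=.  (t=2,i=15, bit17=0)
  nb #....: next=#  (t=0,i=8, bit16=1)
  nb .####: next=#  (t=0,i=4, bit15=1)
  nb .###.: next=#  (t=3,i=8, bit14=1)
  nb .##.#: next=.  (t=0,i=1, bit13=0)
  nb .##..: next=.  (t=0,i=14, bit12=0)
  nb .#.##: next=.  (t=0,i=12, bit11=0)
  nb .#.#.: next=#  (t=2,i=7, bit10=1)
  nb .#..#: next=#  (t=2,i=9, bit9=1)
  nb .#...: next=.  (t=1,i=16, bit8=0)
  nb ..###: next=.  (t=3,i=7, bit7=0)
  nb ..##.: next=#  (t=1,i=8, bit6=1)
  nb ..#.#: next=.  (t=0,i=11, bit5=0)
  nb ..#..: next=.  (t=1,i=15, bit4=0)
  nb ...##: next=#  (t=3,i=17, bit3=1)
  nb ...#.: next=.  (t=0,i=10, bit2=0)
  nb ....#: next=#  (t=0,i=9, bit1=1)
  nb .....: next=.  (t=1,i=12, bit0=0)
  bits 11101010001100011100011001001010 = 3929130570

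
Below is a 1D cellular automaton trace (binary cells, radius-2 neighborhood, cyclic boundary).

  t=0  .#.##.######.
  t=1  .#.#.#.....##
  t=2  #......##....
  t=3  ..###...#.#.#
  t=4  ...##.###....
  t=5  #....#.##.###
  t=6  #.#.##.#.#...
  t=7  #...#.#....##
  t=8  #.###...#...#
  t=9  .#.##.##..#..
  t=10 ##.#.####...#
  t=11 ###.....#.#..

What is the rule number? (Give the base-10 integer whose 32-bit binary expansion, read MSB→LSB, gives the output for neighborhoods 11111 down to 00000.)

1044598821

  #####|.  b31=0 t=0,i=8
  ####.|.  b30=0 t=0,i=10
  ###.#|#  b29=1 t=10,i=1
  ###..|#  b28=1 t=0,i=11
  ##.##|#  b27=1 t=0,i=5
  ##.#.|#  b26=1 t=1,i=0
  ##..#|#  b25=1 t=0,i=12
  ##...|.  b24=0 t=2,i=9
  #.###|.  b23=0 t=0,i=6
  #.##.|#  b22=1 t=0,i=3
  #.#.#|.  b21=0 t=1,i=1
  #.#..|.  b20=0 t=1,i=5
  #..##|.  b19=0 t=3,i=1
  #..#.|.  b18=0 t=0,i=0
  #...#|#  b17=1 t=3,i=6
  #....|#  b16=1 t=1,i=7
  .####|.  b15=0 t=0,i=7
  .###.|#  b14=1 t=3,i=3
  .##.#|.  b13=0 t=0,i=4
  .##..|#  b12=1 t=2,i=8
  .#.##|.  b11=0 t=0,i=2
  .#.#.|.  b10=0 t=1,i=2
  .#..#|.  b9=0 t=3,i=0
  .#...|.  b8=0 t=1,i=6
  ..###|.  b7=0 t=3,i=2
  ..##.|.  b6=0 t=1,i=11
  ..#.#|#  b5=1 t=0,i=1
  ..#..|.  b4=0 t=2,i=0
  ...##|.  b3=0 t=1,i=10
  ...#.|#  b2=1 t=2,i=12
  ....#|.  b1=0 t=1,i=9
  .....|#  b0=1 t=1,i=8
  bits 00111110010000110101000000100101 = 1044598821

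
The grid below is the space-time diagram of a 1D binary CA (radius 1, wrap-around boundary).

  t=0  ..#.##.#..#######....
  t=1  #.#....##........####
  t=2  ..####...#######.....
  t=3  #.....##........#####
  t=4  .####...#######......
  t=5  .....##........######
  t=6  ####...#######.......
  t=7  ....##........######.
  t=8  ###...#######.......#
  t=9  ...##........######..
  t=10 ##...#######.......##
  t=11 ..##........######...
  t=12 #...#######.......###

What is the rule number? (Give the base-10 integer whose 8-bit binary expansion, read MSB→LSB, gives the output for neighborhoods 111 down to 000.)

21

  nb ###: next=.  (t=0,i=11, bit7=0)
  nb ##.: next=.  (t=0,i=5, bit6=0)
  nb #.#: next=.  (t=0,i=3, bit5=0)
  nb #..: next=#  (t=0,i=8, bit4=1)
  nb .##: next=.  (t=0,i=4, bit3=0)
  nb .#.: next=#  (t=0,i=2, bit2=1)
  nb ..#: next=.  (t=0,i=1, bit1=0)
  nb ...: next=#  (t=0,i=0, bit0=1)
  bits 00010101 = 21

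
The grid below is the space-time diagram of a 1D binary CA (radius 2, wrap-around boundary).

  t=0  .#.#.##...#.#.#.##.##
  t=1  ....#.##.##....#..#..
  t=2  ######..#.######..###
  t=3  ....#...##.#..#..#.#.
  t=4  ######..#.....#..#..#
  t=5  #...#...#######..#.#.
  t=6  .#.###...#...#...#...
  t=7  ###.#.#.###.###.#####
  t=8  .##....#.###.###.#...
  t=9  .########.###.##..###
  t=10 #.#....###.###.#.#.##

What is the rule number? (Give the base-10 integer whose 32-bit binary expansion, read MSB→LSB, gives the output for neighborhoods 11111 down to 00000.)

1762253175

  ##### -> .   bit 31 = 0  t=2,i=0
  ####. -> #   bit 30 = 1  t=2,i=4
  ###.# -> #   bit 29 = 1  t=7,i=2
  ###.. -> .   bit 28 = 0  t=2,i=5
  ##.## -> #   bit 27 = 1  t=0,i=18
  ##.#. -> .   bit 26 = 0  t=0,i=0
  ##..# -> .   bit 25 = 0  t=2,i=6
  ##... -> #   bit 24 = 1  t=0,i=7
  #.### -> .   bit 23 = 0  t=2,i=10
  #.##. -> .   bit 22 = 0  t=0,i=5
  #.#.# -> .   bit 21 = 0  t=0,i=1
  #.#.. -> .   bit 20 = 0  t=3,i=11
  #..## -> #   bit 19 = 1  t=2,i=17
  #..#. -> .   bit 18 = 0  t=1,i=17
  #...# -> .   bit 17 = 0  t=0,i=8
  #.... -> #   bit 16 = 1  t=1,i=12
  .#### -> #   bit 15 = 1  t=2,i=11
  .###. -> #   bit 14 = 1  t=6,i=4
  .##.# -> .   bit 13 = 0  t=0,i=17
  .##.. -> #   bit 12 = 1  t=0,i=6
  .#.## -> #   bit 11 = 1  t=0,i=4
  .#.#. -> .   bit 10 = 0  t=0,i=2
  .#..# -> .   bit 9 = 0  t=1,i=16
  .#... -> #   bit 8 = 1  t=1,i=19
  ..### -> .   bit 7 = 0  t=2,i=18
  ..##. -> #   bit 6 = 1  t=3,i=8
  ..#.# -> #   bit 5 = 1  t=0,i=10
  ..#.. -> #   bit 4 = 1  t=1,i=15
  ...## -> .   bit 3 = 0  t=3,i=7
  ...#. -> #   bit 2 = 1  t=0,i=9
  ....# -> #   bit 1 = 1  t=1,i=2
  ..... -> #   bit 0 = 1  t=1,i=0
  bits 01101001000010011101100101110111 = 1762253175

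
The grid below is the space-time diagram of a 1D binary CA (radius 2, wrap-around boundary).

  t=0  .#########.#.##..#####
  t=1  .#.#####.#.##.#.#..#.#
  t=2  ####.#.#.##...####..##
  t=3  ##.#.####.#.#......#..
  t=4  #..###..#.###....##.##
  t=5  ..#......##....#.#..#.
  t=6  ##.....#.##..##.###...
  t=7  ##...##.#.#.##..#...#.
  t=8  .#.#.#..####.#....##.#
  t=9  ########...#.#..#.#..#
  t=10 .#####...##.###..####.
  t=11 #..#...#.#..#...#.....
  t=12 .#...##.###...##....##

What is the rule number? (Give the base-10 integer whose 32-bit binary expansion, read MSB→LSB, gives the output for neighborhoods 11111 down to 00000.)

2696552006

  #####|#  b31=1 t=0,i=3
  ####.|.  b30=0 t=0,i=8
  ###.#|#  b29=1 t=0,i=9
  ###..|.  b28=0 t=2,i=17
  ##.##|.  b27=0 t=0,i=0
  ##.#.|.  b26=0 t=0,i=10
  ##..#|.  b25=0 t=0,i=15
  ##...|.  b24=0 t=2,i=11
  #.###|#  b23=1 t=0,i=1
  #.##.|.  b22=0 t=0,i=13
  #.#.#|#  b21=1 t=0,i=11
  #.#..|#  b20=1 t=1,i=16
  #..##|#  b19=1 t=0,i=16
  #..#.|.  b18=0 t=1,i=18
  #...#|#  b17=1 t=2,i=12
  #....|.  b16=0 t=3,i=14
  .####|.  b15=0 t=0,i=2
  .###.|.  b14=0 t=4,i=4
  .##.#|.  b13=0 t=1,i=12
  .##..|#  b12=1 t=0,i=14
  .#.##|#  b11=1 t=0,i=12
  .#.#.|#  b10=1 t=1,i=0
  .#..#|#  b9=1 t=1,i=17
  .#...|.  b8=0 t=3,i=13
  ..###|.  b7=0 t=0,i=17
  ..##.|#  b6=1 t=3,i=0
  ..#.#|.  b5=0 t=1,i=19
  ..#..|.  b4=0 t=3,i=19
  ...##|.  b3=0 t=2,i=13
  ...#.|#  b2=1 t=3,i=18
  ....#|#  b1=1 t=3,i=17
  .....|.  b0=0 t=3,i=15
  bits 10100000101110100001111001000110 = 2696552006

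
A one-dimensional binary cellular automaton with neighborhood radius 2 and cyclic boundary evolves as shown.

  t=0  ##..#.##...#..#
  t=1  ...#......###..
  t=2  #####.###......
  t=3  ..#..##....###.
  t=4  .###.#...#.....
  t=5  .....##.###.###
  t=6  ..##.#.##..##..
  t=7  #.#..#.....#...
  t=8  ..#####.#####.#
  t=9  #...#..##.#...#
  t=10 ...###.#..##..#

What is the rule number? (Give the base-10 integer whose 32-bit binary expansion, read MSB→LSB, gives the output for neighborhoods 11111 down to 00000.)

  #####|#  b31=1 t=2,i=2
  ####.|.  b30=0 t=2,i=3
  ###.#|.  b29=0 t=2,i=4
  ###..|.  b28=0 t=0,i=1
  ##.##|#  b27=1 t=2,i=5
  ##.#.|.  b26=0 t=4,i=4
  ##..#|.  b25=0 t=0,i=2
  ##...|.  b24=0 t=0,i=8
  #.###|#  b23=1 t=2,i=6
  #.##.|.  b22=0 t=0,i=6
  #.#.#|#  b21=1 t=6,i=5
  #.#..|#  b20=1 t=4,i=5
  #..##|.  b19=0 t=0,i=13
  #..#.|#  b18=1 t=0,i=3
  #...#|.  b17=0 t=0,i=9
  #....|.  b16=0 t=1,i=5
  .####|.  b15=0 t=2,i=1
  .###.|.  b14=0 t=0,i=0
  .##.#|.  b13=0 t=5,i=6
  .##..|.  b12=0 t=0,i=7
  .#.##|.  b11=0 t=0,i=5
  .#.#.|.  b10=0 t=7,i=1
  .#..#|#  b9=1 t=0,i=12
  .#...|#  b8=1 t=1,i=4
  ..###|.  b7=0 t=0,i=14
  ..##.|#  b6=1 t=3,i=5
  ..#.#|.  b5=0 t=0,i=4
  ..#..|#  b4=1 t=0,i=11
  ...##|.  b3=0 t=1,i=9
  ...#.|#  b2=1 t=0,i=10
  ....#|#  b1=1 t=1,i=1
  .....|#  b0=1 t=1,i=0
  bits 10001000101101000000001101010111 = 2293498711

2293498711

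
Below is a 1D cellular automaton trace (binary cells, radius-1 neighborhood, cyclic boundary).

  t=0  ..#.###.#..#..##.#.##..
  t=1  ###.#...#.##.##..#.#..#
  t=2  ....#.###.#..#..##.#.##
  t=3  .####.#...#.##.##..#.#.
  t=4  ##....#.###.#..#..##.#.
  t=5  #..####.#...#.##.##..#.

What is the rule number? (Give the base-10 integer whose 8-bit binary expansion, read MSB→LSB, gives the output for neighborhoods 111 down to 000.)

  ###|.  b7=0 t=0,i=5
  ##.|.  b6=0 t=0,i=6
  #.#|.  b5=0 t=0,i=3
  #..|.  b4=0 t=0,i=9
  .##|#  b3=1 t=0,i=4
  .#.|#  b2=1 t=0,i=2
  ..#|#  b1=1 t=0,i=1
  ...|#  b0=1 t=0,i=0
  bits 00001111 = 15

15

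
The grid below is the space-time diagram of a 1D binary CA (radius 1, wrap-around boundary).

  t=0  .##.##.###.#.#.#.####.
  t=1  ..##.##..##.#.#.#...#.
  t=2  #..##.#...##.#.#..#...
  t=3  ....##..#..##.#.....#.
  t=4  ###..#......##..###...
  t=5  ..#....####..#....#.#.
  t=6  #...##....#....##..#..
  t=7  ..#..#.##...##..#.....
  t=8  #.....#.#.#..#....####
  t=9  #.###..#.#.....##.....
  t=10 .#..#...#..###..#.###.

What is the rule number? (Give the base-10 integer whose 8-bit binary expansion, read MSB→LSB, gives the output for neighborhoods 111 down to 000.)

97

  [7] ### => .  t=0,i=8
  [6] ##. => #  t=0,i=2
  [5] #.# => #  t=0,i=3
  [4] #.. => .  t=0,i=21
  [3] .## => .  t=0,i=1
  [2] .#. => .  t=0,i=11
  [1] ..# => .  t=0,i=0
  [0] ... => #  t=1,i=0
  bits 01100001 = 97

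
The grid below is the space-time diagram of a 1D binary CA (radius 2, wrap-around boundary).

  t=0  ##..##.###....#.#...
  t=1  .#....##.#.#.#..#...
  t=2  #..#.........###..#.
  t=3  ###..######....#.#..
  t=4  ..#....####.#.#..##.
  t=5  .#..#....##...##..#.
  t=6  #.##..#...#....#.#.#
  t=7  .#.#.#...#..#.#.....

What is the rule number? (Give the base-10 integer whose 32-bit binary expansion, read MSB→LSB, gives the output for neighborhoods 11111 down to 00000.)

  #####|#  b31=1 t=3,i=7
  ####.|#  b30=1 t=3,i=9
  ###.#|#  b29=1 t=4,i=10
  ###..|#  b28=1 t=0,i=9
  ##.##|#  b27=1 t=0,i=6
  ##.#.|.  b26=0 t=1,i=8
  ##..#|.  b25=0 t=0,i=2
  ##...|.  b24=0 t=0,i=10
  #.###|#  b23=1 t=0,i=7
  #.##.|.  b22=0 t=6,i=2
  #.#.#|.  b21=0 t=1,i=9
  #.#..|#  b20=1 t=0,i=16
  #..##|.  b19=0 t=0,i=3
  #..#.|#  b18=1 t=1,i=15
  #...#|.  b17=0 t=0,i=18
  #....|#  b16=1 t=0,i=11
  .####|.  b15=0 t=3,i=6
  .###.|.  b14=0 t=0,i=8
  .##.#|.  b13=0 t=0,i=5
  .##..|#  b12=1 t=0,i=1
  .#.##|.  b11=0 t=6,i=18
  .#.#.|.  b10=0 t=0,i=15
  .#..#|#  b9=1 t=1,i=14
  .#...|.  b8=0 t=0,i=17
  ..###|.  b7=0 t=2,i=13
  ..##.|.  b6=0 t=0,i=0
  ..#.#|.  b5=0 t=0,i=14
  ..#..|.  b4=0 t=1,i=1
  ...##|.  b3=0 t=0,i=19
  ...#.|#  b2=1 t=0,i=13
  ....#|.  b1=0 t=0,i=12
  .....|#  b0=1 t=2,i=6
  bits 11111000100101010001001000000101 = 4170519045

4170519045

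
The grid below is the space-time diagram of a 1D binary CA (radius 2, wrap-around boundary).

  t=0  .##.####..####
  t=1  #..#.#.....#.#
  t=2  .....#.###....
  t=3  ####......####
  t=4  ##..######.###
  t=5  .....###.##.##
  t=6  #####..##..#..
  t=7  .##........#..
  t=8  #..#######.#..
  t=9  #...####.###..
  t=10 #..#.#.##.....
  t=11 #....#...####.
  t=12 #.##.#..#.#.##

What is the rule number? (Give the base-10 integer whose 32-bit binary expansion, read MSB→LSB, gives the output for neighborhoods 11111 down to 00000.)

  [31] ##### => #  t=3,i=0
  [30] ####. => .  t=0,i=6
  [29] ###.# => #  t=0,i=13
  [28] ###.. => .  t=0,i=7
  [27] ##.## => #  t=0,i=0
  [26] ##.#. => #  t=8,i=10
  [25] ##..# => .  t=0,i=8
  [24] ##... => #  t=2,i=10
  [23] #.### => .  t=0,i=4
  [22] #.##. => .  t=0,i=1
  [21] #.#.# => #  t=10,i=5
  [20] #.#.. => #  t=1,i=5
  [19] #..## => .  t=0,i=9
  [18] #..#. => .  t=1,i=2
  [17] #...# => .  t=7,i=13
  [16] #.... => #  t=1,i=7
  [15] .#### => #  t=0,i=5
  [14] .###. => .  t=2,i=8
  [13] .##.# => .  t=0,i=2
  [12] .##.. => .  t=1,i=0
  [11] .#.## => .  t=1,i=12
  [10] .#.#. => .  t=1,i=4
  [9] .#..# => .  t=6,i=12
  [8] .#... => .  t=1,i=6
  [7] ..### => .  t=0,i=10
  [6] ..##. => .  t=6,i=7
  [5] ..#.# => .  t=1,i=3
  [4] ..#.. => #  t=6,i=11
  [3] ...## => #  t=3,i=9
  [2] ...#. => .  t=1,i=10
  [1] ....# => #  t=1,i=9
  [0] ..... => #  t=1,i=8
  bits 10101101001100011000000000011011 = 2905702427

2905702427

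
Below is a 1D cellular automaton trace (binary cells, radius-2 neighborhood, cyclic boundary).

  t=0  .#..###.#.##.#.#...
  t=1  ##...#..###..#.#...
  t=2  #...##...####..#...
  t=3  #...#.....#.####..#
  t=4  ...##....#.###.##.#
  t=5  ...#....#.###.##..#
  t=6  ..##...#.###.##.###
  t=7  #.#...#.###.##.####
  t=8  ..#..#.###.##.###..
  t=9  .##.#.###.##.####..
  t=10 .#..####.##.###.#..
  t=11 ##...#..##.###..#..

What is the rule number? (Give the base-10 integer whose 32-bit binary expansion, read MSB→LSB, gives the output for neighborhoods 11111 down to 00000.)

  #####|.  b31=0 t=7,i=17
  ####.|.  b30=0 t=2,i=11
  ###.#|.  b29=0 t=0,i=6
  ###..|#  b28=1 t=1,i=10
  ##.##|#  b27=1 t=4,i=14
  ##.#.|.  b26=0 t=0,i=7
  ##..#|#  b25=1 t=1,i=11
  ##...|.  b24=0 t=1,i=2
  #.###|#  b23=1 t=3,i=12
  #.##.|#  b22=1 t=0,i=10
  #.#.#|#  b21=1 t=0,i=8
  #.#..|#  b20=1 t=0,i=15
  #..##|.  b19=0 t=0,i=3
  #..#.|#  b18=1 t=1,i=12
  #...#|.  b17=0 t=1,i=3
  #....|.  b16=0 t=0,i=17
  .####|#  b15=1 t=2,i=10
  .###.|#  b14=1 t=0,i=5
  .##.#|.  b13=0 t=0,i=11
  .##..|.  b12=0 t=1,i=1
  .#.##|#  b11=1 t=0,i=9
  .#.#.|.  b10=0 t=0,i=14
  .#..#|.  b9=0 t=0,i=2
  .#...|.  b8=0 t=0,i=16
  ..###|.  b7=0 t=0,i=4
  ..##.|#  b6=1 t=1,i=0
  ..#.#|.  b5=0 t=1,i=13
  ..#..|#  b4=1 t=0,i=1
  ...##|.  b3=0 t=1,i=18
  ...#.|#  b2=1 t=0,i=0
  ....#|.  b1=0 t=0,i=18
  .....|.  b0=0 t=3,i=7
  bits 00011010111101001100100001010100 = 452249684

452249684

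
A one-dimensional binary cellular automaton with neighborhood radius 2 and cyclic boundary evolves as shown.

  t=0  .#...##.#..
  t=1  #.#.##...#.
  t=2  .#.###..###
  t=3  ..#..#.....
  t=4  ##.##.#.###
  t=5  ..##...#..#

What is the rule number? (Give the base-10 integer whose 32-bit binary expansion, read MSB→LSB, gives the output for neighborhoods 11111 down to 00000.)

  ##### -> #   bit 31 = 1  t=4,i=10
  ####. -> .   bit 30 = 0  t=4,i=0
  ###.# -> .   bit 29 = 0  t=2,i=10
  ###.. -> #   bit 28 = 1  t=2,i=5
  ##.## -> #   bit 27 = 1  t=4,i=2
  ##.#. -> .   bit 26 = 0  t=0,i=7
  ##..# -> .   bit 25 = 0  t=2,i=6
  ##... -> .   bit 24 = 0  t=1,i=6
  #.### -> .   bit 23 = 0  t=2,i=3
  #.##. -> #   bit 22 = 1  t=1,i=4
  #.#.# -> .   bit 21 = 0  t=1,i=0
  #.#.. -> .   bit 20 = 0  t=0,i=8
  #..## -> .   bit 19 = 0  t=2,i=7
  #..#. -> #   bit 18 = 1  t=3,i=4
  #...# -> .   bit 17 = 0  t=0,i=3
  #.... -> .   bit 16 = 0  t=3,i=7
  .#### -> .   bit 15 = 0  t=4,i=9
  .###. -> .   bit 14 = 0  t=2,i=4
  .##.# -> .   bit 13 = 0  t=0,i=6
  .##.. -> #   bit 12 = 1  t=1,i=5
  .#.## -> #   bit 11 = 1  t=1,i=3
  .#.#. -> #   bit 10 = 1  t=1,i=1
  .#..# -> #   bit 9 = 1  t=3,i=3
  .#... -> #   bit 8 = 1  t=0,i=2
  ..### -> .   bit 7 = 0  t=2,i=8
  ..##. -> #   bit 6 = 1  t=0,i=5
  ..#.# -> #   bit 5 = 1  t=1,i=9
  ..#.. -> .   bit 4 = 0  t=0,i=1
  ...## -> #   bit 3 = 1  t=0,i=4
  ...#. -> #   bit 2 = 1  t=0,i=0
  ....# -> #   bit 1 = 1  t=3,i=0
  ..... -> #   bit 0 = 1  t=3,i=8
  bits 10011000010001000001111101101111 = 2554601327

2554601327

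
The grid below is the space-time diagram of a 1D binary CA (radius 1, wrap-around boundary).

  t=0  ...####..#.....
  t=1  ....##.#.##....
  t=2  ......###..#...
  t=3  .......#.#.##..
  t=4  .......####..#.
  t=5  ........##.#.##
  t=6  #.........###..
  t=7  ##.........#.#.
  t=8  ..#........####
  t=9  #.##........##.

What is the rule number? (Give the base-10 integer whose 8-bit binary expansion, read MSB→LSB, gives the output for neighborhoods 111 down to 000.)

  ### -> #   bit 7 = 1  t=0,i=4
  ##. -> .   bit 6 = 0  t=0,i=6
  #.# -> #   bit 5 = 1  t=1,i=6
  #.. -> #   bit 4 = 1  t=0,i=7
  .## -> .   bit 3 = 0  t=0,i=3
  .#. -> #   bit 2 = 1  t=0,i=9
  ..# -> .   bit 1 = 0  t=0,i=2
  ... -> .   bit 0 = 0  t=0,i=0
  bits 10110100 = 180

180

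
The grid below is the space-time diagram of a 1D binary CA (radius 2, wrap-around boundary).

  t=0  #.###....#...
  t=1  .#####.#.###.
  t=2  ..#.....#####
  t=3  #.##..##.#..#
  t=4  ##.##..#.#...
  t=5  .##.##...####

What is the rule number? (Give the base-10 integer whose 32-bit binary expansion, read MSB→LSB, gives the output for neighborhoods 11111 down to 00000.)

  nb #####: next=.  (t=1,i=3, bit31=0)
  nb ####.: next=.  (t=1,i=4, bit30=0)
  nb ###.#: next=.  (t=1,i=5, bit29=0)
  nb ###..: next=#  (t=0,i=4, bit28=1)
  nb ##.##: next=#  (t=3,i=1, bit27=1)
  nb ##.#.: next=.  (t=1,i=6, bit26=0)
  nb ##..#: next=#  (t=1,i=12, bit25=1)
  nb ##...: next=#  (t=0,i=5, bit24=1)
  nb #.###: next=#  (t=0,i=2, bit23=1)
  nb #.##.: next=.  (t=3,i=2, bit22=0)
  nb #.#.#: next=.  (t=1,i=7, bit21=0)
  nb #.#..: next=#  (t=3,i=9, bit20=1)
  nb #..##: next=.  (t=1,i=0, bit19=0)
  nb #..#.: next=.  (t=2,i=1, bit18=0)
  nb #...#: next=#  (t=0,i=11, bit17=1)
  nb #....: next=.  (t=0,i=6, bit16=0)
  nb .####: next=#  (t=1,i=2, bit15=1)
  nb .###.: next=#  (t=0,i=3, bit14=1)
  nb .##.#: next=#  (t=3,i=0, bit13=1)
  nb .##..: next=#  (t=3,i=3, bit12=1)
  nb .#.##: next=#  (t=0,i=1, bit11=1)
  nb .#.#.: next=.  (t=4,i=8, bit10=0)
  nb .#..#: next=.  (t=3,i=10, bit9=0)
  nb .#...: next=#  (t=0,i=10, bit8=1)
  nb ..###: next=.  (t=1,i=1, bit7=0)
  nb ..##.: next=.  (t=3,i=6, bit6=0)
  nb ..#.#: next=.  (t=0,i=0, bit5=0)
  nb ..#..: next=#  (t=0,i=9, bit4=1)
  nb ...##: next=#  (t=2,i=7, bit3=1)
  nb ...#.: next=.  (t=0,i=8, bit2=0)
  nb ....#: next=#  (t=0,i=7, bit1=1)
  nb .....: next=.  (t=2,i=5, bit0=0)
  bits 00011011100100101111100100011010 = 462616858

462616858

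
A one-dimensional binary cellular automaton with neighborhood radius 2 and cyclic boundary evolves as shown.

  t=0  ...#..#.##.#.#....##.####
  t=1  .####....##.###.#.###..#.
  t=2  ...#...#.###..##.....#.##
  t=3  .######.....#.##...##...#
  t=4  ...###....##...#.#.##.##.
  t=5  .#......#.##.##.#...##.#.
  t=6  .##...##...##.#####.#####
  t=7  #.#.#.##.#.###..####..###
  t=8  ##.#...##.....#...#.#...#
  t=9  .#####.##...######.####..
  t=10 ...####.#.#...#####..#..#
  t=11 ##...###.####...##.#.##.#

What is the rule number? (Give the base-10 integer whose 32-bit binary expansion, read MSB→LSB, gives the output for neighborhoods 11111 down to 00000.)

3994171222

  nb #####: next=#  (t=3,i=3, bit31=1)
  nb ####.: next=#  (t=0,i=23, bit30=1)
  nb ###.#: next=#  (t=1,i=14, bit29=1)
  nb ###..: next=.  (t=0,i=24, bit28=0)
  nb ##.##: next=#  (t=0,i=20, bit27=1)
  nb ##.#.: next=#  (t=0,i=10, bit26=1)
  nb ##..#: next=#  (t=1,i=21, bit25=1)
  nb ##...: next=.  (t=0,i=0, bit24=0)
  nb #.###: next=.  (t=0,i=21, bit23=0)
  nb #.##.: next=.  (t=0,i=8, bit22=0)
  nb #.#.#: next=.  (t=0,i=11, bit21=0)
  nb #.#..: next=#  (t=0,i=13, bit20=1)
  nb #..##: next=.  (t=1,i=0, bit19=0)
  nb #..#.: next=.  (t=0,i=5, bit18=0)
  nb #...#: next=#  (t=0,i=1, bit17=1)
  nb #....: next=.  (t=0,i=15, bit16=0)
  nb .####: next=.  (t=0,i=22, bit15=0)
  nb .###.: next=.  (t=1,i=13, bit14=0)
  nb .##.#: next=#  (t=0,i=9, bit13=1)
  nb .##..: next=#  (t=2,i=15, bit12=1)
  nb .#.##: next=.  (t=0,i=7, bit11=0)
  nb .#.#.: next=#  (t=0,i=12, bit10=1)
  nb .#..#: next=#  (t=0,i=4, bit9=1)
  nb .#...: next=#  (t=0,i=14, bit8=1)
  nb ..###: next=.  (t=1,i=1, bit7=0)
  nb ..##.: next=#  (t=0,i=18, bit6=1)
  nb ..#.#: next=.  (t=0,i=6, bit5=0)
  nb ..#..: next=#  (t=0,i=3, bit4=1)
  nb ...##: next=.  (t=0,i=17, bit3=0)
  nb ...#.: next=#  (t=0,i=2, bit2=1)
  nb ....#: next=#  (t=0,i=16, bit1=1)
  nb .....: next=.  (t=2,i=18, bit0=0)
  bits 11101110000100100011011101010110 = 3994171222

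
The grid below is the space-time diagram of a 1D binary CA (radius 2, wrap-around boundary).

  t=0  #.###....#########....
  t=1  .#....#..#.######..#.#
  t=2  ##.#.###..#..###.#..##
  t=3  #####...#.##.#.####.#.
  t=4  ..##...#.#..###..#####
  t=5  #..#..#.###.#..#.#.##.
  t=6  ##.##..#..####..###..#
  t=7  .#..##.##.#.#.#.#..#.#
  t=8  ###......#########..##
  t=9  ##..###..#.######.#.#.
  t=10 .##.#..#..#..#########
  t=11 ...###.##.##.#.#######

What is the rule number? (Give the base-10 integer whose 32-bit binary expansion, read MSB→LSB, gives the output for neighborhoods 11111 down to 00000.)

3861978773

  nb #####: next=#  (t=0,i=11, bit31=1)
  nb ####.: next=#  (t=0,i=16, bit30=1)
  nb ###.#: next=#  (t=2,i=1, bit29=1)
  nb ###..: next=.  (t=0,i=4, bit28=0)
  nb ##.##: next=.  (t=6,i=2, bit27=0)
  nb ##.#.: next=#  (t=2,i=2, bit26=1)
  nb ##..#: next=#  (t=1,i=17, bit25=1)
  nb ##...: next=.  (t=0,i=5, bit24=0)
  nb #.###: next=.  (t=0,i=2, bit23=0)
  nb #.##.: next=.  (t=3,i=10, bit22=0)
  nb #.#.#: next=#  (t=1,i=21, bit21=1)
  nb #.#..: next=#  (t=1,i=1, bit20=1)
  nb #..##: next=.  (t=2,i=12, bit19=0)
  nb #..#.: next=.  (t=1,i=8, bit18=0)
  nb #...#: next=.  (t=3,i=6, bit17=0)
  nb #....: next=#  (t=0,i=6, bit16=1)
  nb .####: next=.  (t=0,i=10, bit15=0)
  nb .###.: next=.  (t=0,i=3, bit14=0)
  nb .##.#: next=.  (t=3,i=11, bit13=0)
  nb .##..: next=#  (t=4,i=3, bit12=1)
  nb .#.##: next=#  (t=0,i=1, bit11=1)
  nb .#.#.: next=#  (t=1,i=0, bit10=1)
  nb .#..#: next=#  (t=1,i=7, bit9=1)
  nb .#...: next=.  (t=1,i=2, bit8=0)
  nb ..###: next=#  (t=0,i=9, bit7=1)
  nb ..##.: next=.  (t=4,i=2, bit6=0)
  nb ..#.#: next=.  (t=0,i=0, bit5=0)
  nb ..#..: next=#  (t=1,i=6, bit4=1)
  nb ...##: next=.  (t=0,i=8, bit3=0)
  nb ...#.: next=#  (t=0,i=21, bit2=1)
  nb ....#: next=.  (t=0,i=7, bit1=0)
  nb .....: next=#  (t=8,i=5, bit0=1)
  bits 11100110001100010001111010010101 = 3861978773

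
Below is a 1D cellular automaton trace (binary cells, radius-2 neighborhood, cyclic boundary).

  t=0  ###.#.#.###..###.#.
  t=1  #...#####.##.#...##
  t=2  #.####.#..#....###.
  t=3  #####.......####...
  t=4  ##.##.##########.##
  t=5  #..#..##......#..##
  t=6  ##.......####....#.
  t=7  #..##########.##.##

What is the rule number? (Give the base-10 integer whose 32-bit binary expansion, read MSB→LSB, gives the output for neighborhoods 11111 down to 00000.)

1390644395

  ##### -> .   bit 31 = 0  t=1,i=6
  ####. -> #   bit 30 = 1  t=1,i=7
  ###.# -> .   bit 29 = 0  t=0,i=2
  ###.. -> #   bit 28 = 1  t=0,i=10
  ##.## -> .   bit 27 = 0  t=1,i=9
  ##.#. -> .   bit 26 = 0  t=0,i=3
  ##..# -> #   bit 25 = 1  t=0,i=11
  ##... -> .   bit 24 = 0  t=1,i=1
  #.### -> #   bit 23 = 1  t=0,i=0
  #.##. -> #   bit 22 = 1  t=1,i=10
  #.#.# -> #   bit 21 = 1  t=0,i=4
  #.#.. -> .   bit 20 = 0  t=1,i=13
  #..## -> .   bit 19 = 0  t=0,i=12
  #..#. -> .   bit 18 = 0  t=2,i=9
  #...# -> #   bit 17 = 1  t=1,i=2
  #.... -> #   bit 16 = 1  t=2,i=12
  .#### -> #   bit 15 = 1  t=1,i=5
  .###. -> .   bit 14 = 0  t=0,i=1
  .##.# -> .   bit 13 = 0  t=1,i=11
  .##.. -> .   bit 12 = 0  t=5,i=7
  .#.## -> #   bit 11 = 1  t=0,i=7
  .#.#. -> #   bit 10 = 1  t=0,i=5
  .#..# -> .   bit 9 = 0  t=2,i=8
  .#... -> .   bit 8 = 0  t=1,i=14
  ..### -> #   bit 7 = 1  t=0,i=13
  ..##. -> .   bit 6 = 0  t=5,i=6
  ..#.# -> #   bit 5 = 1  t=6,i=17
  ..#.. -> .   bit 4 = 0  t=2,i=10
  ...## -> #   bit 3 = 1  t=1,i=3
  ...#. -> .   bit 2 = 0  t=5,i=13
  ....# -> #   bit 1 = 1  t=2,i=13
  ..... -> #   bit 0 = 1  t=3,i=7
  bits 01010010111000111000110010101011 = 1390644395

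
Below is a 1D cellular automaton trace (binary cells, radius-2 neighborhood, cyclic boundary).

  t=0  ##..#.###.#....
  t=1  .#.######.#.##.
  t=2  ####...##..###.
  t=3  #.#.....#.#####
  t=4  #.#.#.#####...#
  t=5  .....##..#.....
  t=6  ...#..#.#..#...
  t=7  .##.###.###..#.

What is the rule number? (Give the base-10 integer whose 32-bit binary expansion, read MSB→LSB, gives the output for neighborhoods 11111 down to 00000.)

  [31] ##### => .  t=1,i=5
  [30] ####. => #  t=1,i=7
  [29] ###.# => #  t=0,i=8
  [28] ###.. => .  t=2,i=3
  [27] ##.## => #  t=2,i=14
  [26] ##.#. => .  t=0,i=9
  [25] ##..# => .  t=0,i=2
  [24] ##... => .  t=2,i=4
  [23] #.### => #  t=0,i=6
  [22] #.##. => #  t=1,i=12
  [21] #.#.# => .  t=1,i=10
  [20] #.#.. => #  t=0,i=10
  [19] #..## => #  t=2,i=10
  [18] #..#. => #  t=0,i=3
  [17] #...# => .  t=2,i=5
  [16] #.... => #  t=0,i=12
  [15] .#### => .  t=1,i=4
  [14] .###. => #  t=0,i=7
  [13] .##.# => .  t=4,i=0
  [12] .##.. => #  t=0,i=1
  [11] .#.## => #  t=0,i=5
  [10] .#.#. => .  t=4,i=3
  [9] .#..# => #  t=6,i=4
  [8] .#... => .  t=0,i=11
  [7] ..### => #  t=2,i=11
  [6] ..##. => .  t=0,i=0
  [5] ..#.# => #  t=0,i=4
  [4] ..#.. => .  t=5,i=9
  [3] ...## => .  t=0,i=14
  [2] ...#. => #  t=3,i=7
  [1] ....# => #  t=0,i=13
  [0] ..... => .  t=3,i=5
  bits 01101000110111010101101010100110 = 1759337126

1759337126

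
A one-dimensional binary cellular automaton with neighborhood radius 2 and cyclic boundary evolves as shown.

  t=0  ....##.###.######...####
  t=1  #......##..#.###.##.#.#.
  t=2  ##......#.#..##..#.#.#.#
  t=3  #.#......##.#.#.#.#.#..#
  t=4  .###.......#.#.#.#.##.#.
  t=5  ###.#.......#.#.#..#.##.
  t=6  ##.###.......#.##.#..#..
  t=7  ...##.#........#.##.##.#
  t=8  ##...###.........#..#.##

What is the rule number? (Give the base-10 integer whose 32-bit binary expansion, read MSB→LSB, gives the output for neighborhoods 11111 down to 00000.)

  [31] ##### => #  t=0,i=13
  [30] ####. => #  t=0,i=15
  [29] ###.# => .  t=0,i=9
  [28] ###.. => .  t=0,i=16
  [27] ##.## => .  t=0,i=6
  [26] ##.#. => #  t=1,i=19
  [25] ##..# => .  t=1,i=9
  [24] ##... => #  t=0,i=0
  [23] #.### => #  t=0,i=7
  [22] #.##. => #  t=1,i=17
  [21] #.#.# => .  t=1,i=20
  [20] #.#.. => #  t=1,i=0
  [19] #..## => #  t=2,i=12
  [18] #..#. => #  t=1,i=10
  [17] #...# => #  t=0,i=18
  [16] #.... => .  t=0,i=1
  [15] .#### => .  t=0,i=12
  [14] .###. => #  t=0,i=8
  [13] .##.# => .  t=0,i=5
  [12] .##.. => #  t=1,i=8
  [11] .#.## => .  t=1,i=12
  [10] .#.#. => #  t=1,i=21
  [9] .#..# => .  t=2,i=11
  [8] .#... => #  t=1,i=1
  [7] ..### => #  t=0,i=20
  [6] ..##. => .  t=0,i=4
  [5] ..#.# => .  t=1,i=11
  [4] ..#.. => #  t=6,i=21
  [3] ...## => .  t=0,i=3
  [2] ...#. => .  t=2,i=7
  [1] ....# => .  t=0,i=2
  [0] ..... => .  t=1,i=3
  bits 11000101110111100101010110010000 = 3319682448

3319682448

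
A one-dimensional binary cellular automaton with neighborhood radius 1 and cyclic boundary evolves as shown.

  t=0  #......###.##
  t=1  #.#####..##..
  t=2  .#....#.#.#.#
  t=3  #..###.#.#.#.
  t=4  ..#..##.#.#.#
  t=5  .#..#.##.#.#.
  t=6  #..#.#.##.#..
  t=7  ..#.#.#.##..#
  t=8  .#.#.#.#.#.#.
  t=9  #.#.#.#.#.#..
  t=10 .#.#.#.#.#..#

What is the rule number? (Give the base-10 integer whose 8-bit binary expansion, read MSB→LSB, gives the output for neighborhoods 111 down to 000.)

  nb ###: next=.  (t=0,i=8, bit7=0)
  nb ##.: next=#  (t=0,i=0, bit6=1)
  nb #.#: next=#  (t=0,i=10, bit5=1)
  nb #..: next=.  (t=0,i=1, bit4=0)
  nb .##: next=.  (t=0,i=7, bit3=0)
  nb .#.: next=.  (t=1,i=0, bit2=0)
  nb ..#: next=#  (t=0,i=6, bit1=1)
  nb ...: next=#  (t=0,i=2, bit0=1)
  bits 01100011 = 99

99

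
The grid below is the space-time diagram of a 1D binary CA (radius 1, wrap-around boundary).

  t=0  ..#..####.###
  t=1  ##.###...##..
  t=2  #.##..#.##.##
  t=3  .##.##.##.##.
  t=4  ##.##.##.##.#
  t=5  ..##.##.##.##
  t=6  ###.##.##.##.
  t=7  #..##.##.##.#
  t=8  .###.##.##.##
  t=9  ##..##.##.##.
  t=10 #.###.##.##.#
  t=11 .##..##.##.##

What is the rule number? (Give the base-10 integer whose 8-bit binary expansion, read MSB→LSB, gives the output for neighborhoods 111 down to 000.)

  [7] ### => .  t=0,i=6
  [6] ##. => .  t=0,i=8
  [5] #.# => #  t=0,i=9
  [4] #.. => #  t=0,i=0
  [3] .## => #  t=0,i=5
  [2] .#. => .  t=0,i=2
  [1] ..# => #  t=0,i=1
  [0] ... => .  t=1,i=7
  bits 00111010 = 58

58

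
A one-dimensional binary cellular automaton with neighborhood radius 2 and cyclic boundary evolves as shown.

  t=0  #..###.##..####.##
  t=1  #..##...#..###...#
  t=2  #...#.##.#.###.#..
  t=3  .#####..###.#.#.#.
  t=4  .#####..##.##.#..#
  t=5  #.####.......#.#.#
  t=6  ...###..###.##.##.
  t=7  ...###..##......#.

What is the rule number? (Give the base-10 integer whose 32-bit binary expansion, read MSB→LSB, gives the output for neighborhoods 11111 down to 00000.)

3559054245

  nb #####: next=#  (t=3,i=3, bit31=1)
  nb ####.: next=#  (t=0,i=13, bit30=1)
  nb ###.#: next=.  (t=0,i=5, bit29=0)
  nb ###..: next=#  (t=0,i=0, bit28=1)
  nb ##.##: next=.  (t=0,i=6, bit27=0)
  nb ##.#.: next=#  (t=2,i=8, bit26=1)
  nb ##..#: next=.  (t=0,i=1, bit25=0)
  nb ##...: next=.  (t=1,i=5, bit24=0)
  nb #.###: next=.  (t=0,i=16, bit23=0)
  nb #.##.: next=.  (t=0,i=7, bit22=0)
  nb #.#.#: next=#  (t=2,i=9, bit21=1)
  nb #.#..: next=.  (t=2,i=15, bit20=0)
  nb #..##: next=.  (t=0,i=2, bit19=0)
  nb #..#.: next=.  (t=2,i=17, bit18=0)
  nb #...#: next=#  (t=1,i=6, bit17=1)
  nb #....: next=.  (t=5,i=7, bit16=0)
  nb .####: next=#  (t=0,i=12, bit15=1)
  nb .###.: next=#  (t=0,i=4, bit14=1)
  nb .##.#: next=.  (t=2,i=7, bit13=0)
  nb .##..: next=#  (t=0,i=8, bit12=1)
  nb .#.##: next=#  (t=2,i=5, bit11=1)
  nb .#.#.: next=.  (t=3,i=13, bit10=0)
  nb .#..#: next=#  (t=1,i=9, bit9=1)
  nb .#...: next=#  (t=2,i=1, bit8=1)
  nb ..###: next=#  (t=0,i=3, bit7=1)
  nb ..##.: next=.  (t=1,i=3, bit6=0)
  nb ..#.#: next=#  (t=2,i=4, bit5=1)
  nb ..#..: next=.  (t=1,i=8, bit4=0)
  nb ...##: next=.  (t=1,i=16, bit3=0)
  nb ...#.: next=#  (t=1,i=7, bit2=1)
  nb ....#: next=.  (t=5,i=11, bit1=0)
  nb .....: next=#  (t=5,i=8, bit0=1)
  bits 11010100001000101101101110100101 = 3559054245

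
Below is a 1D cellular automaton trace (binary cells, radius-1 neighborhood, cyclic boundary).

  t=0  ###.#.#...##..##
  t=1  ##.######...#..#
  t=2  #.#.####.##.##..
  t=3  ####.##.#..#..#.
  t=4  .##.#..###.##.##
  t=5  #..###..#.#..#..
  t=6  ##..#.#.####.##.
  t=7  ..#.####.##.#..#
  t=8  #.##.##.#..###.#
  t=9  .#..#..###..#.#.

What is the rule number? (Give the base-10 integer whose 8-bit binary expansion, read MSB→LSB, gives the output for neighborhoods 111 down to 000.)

181

  ### -> #   bit 7 = 1  t=0,i=0
  ##. -> .   bit 6 = 0  t=0,i=2
  #.# -> #   bit 5 = 1  t=0,i=3
  #.. -> #   bit 4 = 1  t=0,i=7
  .## -> .   bit 3 = 0  t=0,i=10
  .#. -> #   bit 2 = 1  t=0,i=4
  ..# -> .   bit 1 = 0  t=0,i=9
  ... -> #   bit 0 = 1  t=0,i=8
  bits 10110101 = 181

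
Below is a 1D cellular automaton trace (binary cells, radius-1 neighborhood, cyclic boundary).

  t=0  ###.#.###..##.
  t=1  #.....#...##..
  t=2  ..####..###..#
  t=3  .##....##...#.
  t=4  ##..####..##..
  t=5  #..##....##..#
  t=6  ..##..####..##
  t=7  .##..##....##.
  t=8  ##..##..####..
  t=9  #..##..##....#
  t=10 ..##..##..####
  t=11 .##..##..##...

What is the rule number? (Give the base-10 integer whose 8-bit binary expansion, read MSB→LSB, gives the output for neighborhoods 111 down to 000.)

  [7] ### => .  t=0,i=1
  [6] ##. => .  t=0,i=2
  [5] #.# => .  t=0,i=3
  [4] #.. => .  t=0,i=9
  [3] .## => #  t=0,i=0
  [2] .#. => .  t=0,i=4
  [1] ..# => #  t=0,i=10
  [0] ... => #  t=1,i=2
  bits 00001011 = 11

11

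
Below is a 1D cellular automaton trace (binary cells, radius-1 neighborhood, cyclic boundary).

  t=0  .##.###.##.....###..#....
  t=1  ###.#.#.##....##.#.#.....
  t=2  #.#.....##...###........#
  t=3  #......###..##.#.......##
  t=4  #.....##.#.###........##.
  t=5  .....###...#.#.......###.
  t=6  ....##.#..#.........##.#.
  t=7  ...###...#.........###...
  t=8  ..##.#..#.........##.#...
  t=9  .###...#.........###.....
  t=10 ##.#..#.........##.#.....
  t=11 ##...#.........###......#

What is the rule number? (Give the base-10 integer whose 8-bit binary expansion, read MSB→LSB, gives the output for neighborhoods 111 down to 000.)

74

  ###|.  b7=0 t=0,i=5
  ##.|#  b6=1 t=0,i=2
  #.#|.  b5=0 t=0,i=3
  #..|.  b4=0 t=0,i=10
  .##|#  b3=1 t=0,i=1
  .#.|.  b2=0 t=0,i=20
  ..#|#  b1=1 t=0,i=0
  ...|.  b0=0 t=0,i=11
  bits 01001010 = 74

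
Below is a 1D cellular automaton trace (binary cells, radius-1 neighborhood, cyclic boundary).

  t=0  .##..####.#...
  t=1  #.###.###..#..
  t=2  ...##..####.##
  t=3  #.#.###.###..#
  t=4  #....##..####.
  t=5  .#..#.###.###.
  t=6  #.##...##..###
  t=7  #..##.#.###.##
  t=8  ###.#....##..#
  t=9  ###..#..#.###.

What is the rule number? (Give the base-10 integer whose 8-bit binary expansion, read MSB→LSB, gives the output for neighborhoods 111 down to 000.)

  ###|#  b7=1 t=0,i=6
  ##.|#  b6=1 t=0,i=2
  #.#|.  b5=0 t=0,i=9
  #..|#  b4=1 t=0,i=3
  .##|.  b3=0 t=0,i=1
  .#.|.  b2=0 t=0,i=10
  ..#|#  b1=1 t=0,i=0
  ...|.  b0=0 t=0,i=12
  bits 11010010 = 210

210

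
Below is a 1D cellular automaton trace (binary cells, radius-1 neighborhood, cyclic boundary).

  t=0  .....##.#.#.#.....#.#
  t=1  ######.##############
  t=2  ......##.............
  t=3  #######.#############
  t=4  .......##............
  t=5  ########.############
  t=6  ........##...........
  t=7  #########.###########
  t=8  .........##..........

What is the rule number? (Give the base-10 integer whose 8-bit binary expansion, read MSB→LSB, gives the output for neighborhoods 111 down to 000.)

  ###|.  b7=0 t=1,i=0
  ##.|.  b6=0 t=0,i=6
  #.#|#  b5=1 t=0,i=7
  #..|#  b4=1 t=0,i=0
  .##|#  b3=1 t=0,i=5
  .#.|#  b2=1 t=0,i=8
  ..#|#  b1=1 t=0,i=4
  ...|#  b0=1 t=0,i=1
  bits 00111111 = 63

63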